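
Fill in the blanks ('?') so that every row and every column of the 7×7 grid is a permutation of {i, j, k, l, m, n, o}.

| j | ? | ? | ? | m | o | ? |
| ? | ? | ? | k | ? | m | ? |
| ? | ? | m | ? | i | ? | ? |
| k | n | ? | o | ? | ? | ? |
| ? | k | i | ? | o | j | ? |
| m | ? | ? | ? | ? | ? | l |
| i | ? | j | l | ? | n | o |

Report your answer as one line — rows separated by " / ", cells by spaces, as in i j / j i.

(r4,c3) = l
(r4,c5) = j
(r4,c6) = i
(r4,c7) = m
(r5,c7) = n
(r6,c6) = k
(r7,c2) = m
(r7,c5) = k
(r3,c6) = l
(r5,c1) = l
(r5,c4) = m
(r6,c5) = n
(r2,c5) = l
(r6,c3) = o
(r2,c3) = n
(r1,c3) = k
(r1,c7) = i
(r2,c1) = o
(r2,c7) = j
(r3,c1) = n
(r3,c4) = j
(r3,c7) = k
(r6,c4) = i
(r1,c2) = l
(r1,c4) = n
(r2,c2) = i
(r3,c2) = o
(r6,c2) = j

j l k n m o i / o i n k l m j / n o m j i l k / k n l o j i m / l k i m o j n / m j o i n k l / i m j l k n o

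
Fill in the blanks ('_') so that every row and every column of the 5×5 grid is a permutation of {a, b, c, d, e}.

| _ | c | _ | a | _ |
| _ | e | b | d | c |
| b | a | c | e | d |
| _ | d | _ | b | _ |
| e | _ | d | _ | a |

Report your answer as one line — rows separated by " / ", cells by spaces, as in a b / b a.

(r1,c1) = d
(r1,c3) = e
(r1,c5) = b
(r2,c1) = a
(r4,c1) = c
(r4,c3) = a
(r4,c5) = e
(r5,c2) = b
(r5,c4) = c

d c e a b / a e b d c / b a c e d / c d a b e / e b d c a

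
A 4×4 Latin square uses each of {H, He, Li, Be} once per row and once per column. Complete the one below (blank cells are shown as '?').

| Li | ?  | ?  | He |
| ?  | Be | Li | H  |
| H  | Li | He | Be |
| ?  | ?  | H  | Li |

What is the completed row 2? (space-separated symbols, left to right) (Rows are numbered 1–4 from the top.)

He Be Li H

row 1 has {He,Li}; column 2 has {Li,Be} — only H is left for (r1,c2).
row 1 has {H,He,Li}; column 3 has {H,He,Li} — only Be is left for (r1,c3).
row 2 has {H,Li,Be}; column 1 has {H,Li} — only He is left for (r2,c1).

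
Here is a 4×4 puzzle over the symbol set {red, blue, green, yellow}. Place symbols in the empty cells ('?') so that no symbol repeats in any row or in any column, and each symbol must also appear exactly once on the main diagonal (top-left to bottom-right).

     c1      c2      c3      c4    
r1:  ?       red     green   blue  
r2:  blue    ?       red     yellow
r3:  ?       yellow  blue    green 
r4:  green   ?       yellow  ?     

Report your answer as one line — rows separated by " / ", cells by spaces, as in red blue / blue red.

yellow red green blue / blue green red yellow / red yellow blue green / green blue yellow red

Cell (r1,c1): row 1 has {red,blue,green}; column 1 has {blue,green}; the diagonal has {blue} → yellow.
Cell (r2,c2): row 2 has {red,blue,yellow}; column 2 has {red,yellow}; the diagonal has {blue,yellow} → green.
Cell (r3,c1): row 3 has {blue,green,yellow}; column 1 has {blue,green,yellow} → red.
Cell (r4,c2): row 4 has {green,yellow}; column 2 has {red,green,yellow} → blue.
Cell (r4,c4): row 4 has {blue,green,yellow}; column 4 has {blue,green,yellow}; the diagonal has {blue,green,yellow} → red.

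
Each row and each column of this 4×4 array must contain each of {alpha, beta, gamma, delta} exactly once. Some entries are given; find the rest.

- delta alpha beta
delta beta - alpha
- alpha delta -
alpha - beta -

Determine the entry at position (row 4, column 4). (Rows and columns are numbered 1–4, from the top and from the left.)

delta

(r1,c1) = gamma
(r2,c3) = gamma
(r3,c1) = beta
(r3,c4) = gamma
(r4,c2) = gamma
(r4,c4) = delta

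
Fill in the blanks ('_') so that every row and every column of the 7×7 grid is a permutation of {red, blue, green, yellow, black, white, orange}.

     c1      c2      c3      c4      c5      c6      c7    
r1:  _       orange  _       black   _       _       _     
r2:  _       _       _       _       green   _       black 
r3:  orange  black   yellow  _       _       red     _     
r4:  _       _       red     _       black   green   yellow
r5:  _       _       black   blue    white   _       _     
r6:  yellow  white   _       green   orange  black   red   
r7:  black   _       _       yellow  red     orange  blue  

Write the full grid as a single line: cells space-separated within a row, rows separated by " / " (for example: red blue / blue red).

(r3,c4) = white
(r3,c5) = blue
(r3,c7) = green
(r4,c2) = blue
(r4,c4) = orange
(r5,c6) = yellow
(r5,c7) = orange
(r6,c3) = blue
(r7,c2) = green
(r7,c3) = white
(r1,c3) = green
(r1,c5) = yellow
(r1,c7) = white
(r2,c3) = orange
(r2,c4) = red
(r4,c1) = white
(r5,c2) = red
(r1,c6) = blue
(r2,c1) = blue
(r2,c2) = yellow
(r2,c6) = white
(r5,c1) = green
(r1,c1) = red

red orange green black yellow blue white / blue yellow orange red green white black / orange black yellow white blue red green / white blue red orange black green yellow / green red black blue white yellow orange / yellow white blue green orange black red / black green white yellow red orange blue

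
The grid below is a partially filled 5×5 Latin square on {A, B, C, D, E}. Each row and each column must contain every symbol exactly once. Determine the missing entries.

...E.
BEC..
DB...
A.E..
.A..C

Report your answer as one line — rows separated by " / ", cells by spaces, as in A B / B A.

C D B E A / B E C A D / D B A C E / A C E D B / E A D B C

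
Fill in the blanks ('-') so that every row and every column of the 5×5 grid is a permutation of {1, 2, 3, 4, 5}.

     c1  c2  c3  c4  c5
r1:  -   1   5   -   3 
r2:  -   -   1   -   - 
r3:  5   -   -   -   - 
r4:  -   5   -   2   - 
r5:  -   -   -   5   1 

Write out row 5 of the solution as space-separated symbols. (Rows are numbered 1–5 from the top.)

3 4 2 5 1

row 1 has {1,3,5}; column 4 has {2,5} — only 4 is left for (r1,c4).
row 2 has {1}; column 4 has {2,4,5} — only 3 is left for (r2,c4).
row 3 has {5}; column 4 has {2,3,4,5} — only 1 is left for (r3,c4).
row 4 has {2,5}; column 5 has {1,3} — only 4 is left for (r4,c5).
row 1 has {1,3,4,5}; column 1 has {5} — only 2 is left for (r1,c1).
row 2 has {1,3}; column 1 has {2,5} — only 4 is left for (r2,c1).
row 2 has {1,3,4}; column 2 has {1,5} — only 2 is left for (r2,c2).
row 2 has {1,2,3,4}; column 5 has {1,3,4} — only 5 is left for (r2,c5).
row 3 has {1,5}; column 5 has {1,3,4,5} — only 2 is left for (r3,c5).
row 4 has {2,4,5}; column 3 has {1,5} — only 3 is left for (r4,c3).
row 5 has {1,5}; column 1 has {2,4,5} — only 3 is left for (r5,c1).
row 5 has {1,3,5}; column 2 has {1,2,5} — only 4 is left for (r5,c2).
row 5 has {1,3,4,5}; column 3 has {1,3,5} — only 2 is left for (r5,c3).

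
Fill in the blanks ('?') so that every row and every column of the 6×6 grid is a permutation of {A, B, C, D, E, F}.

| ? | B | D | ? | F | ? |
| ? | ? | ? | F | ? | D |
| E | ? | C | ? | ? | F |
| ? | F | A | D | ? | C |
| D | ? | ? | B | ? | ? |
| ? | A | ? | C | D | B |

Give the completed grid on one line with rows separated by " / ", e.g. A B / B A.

Cell (r3,c2): row 3 has {C,E,F}; column 2 has {A,B,F} → D.
Cell (r3,c4): row 3 has {C,D,E,F}; column 4 has {B,C,D,F} → A.
Cell (r3,c5): row 3 has {A,C,D,E,F}; column 5 has {D,F} → B.
Cell (r4,c1): row 4 has {A,C,D,F}; column 1 has {D,E} → B.
Cell (r4,c5): row 4 has {A,B,C,D,F}; column 5 has {B,D,F} → E.
Cell (r6,c1): row 6 has {A,B,C,D}; column 1 has {B,D,E} → F.
Cell (r6,c3): row 6 has {A,B,C,D,F}; column 3 has {A,C,D} → E.
Cell (r1,c4): row 1 has {B,D,F}; column 4 has {A,B,C,D,F} → E.
Cell (r1,c6): row 1 has {B,D,E,F}; column 6 has {B,C,D,F} → A.
Cell (r2,c3): row 2 has {D,F}; column 3 has {A,C,D,E} → B.
Cell (r5,c3): row 5 has {B,D}; column 3 has {A,B,C,D,E} → F.
Cell (r5,c6): row 5 has {B,D,F}; column 6 has {A,B,C,D,F} → E.
Cell (r1,c1): row 1 has {A,B,D,E,F}; column 1 has {B,D,E,F} → C.
Cell (r2,c1): row 2 has {B,D,F}; column 1 has {B,C,D,E,F} → A.
Cell (r2,c5): row 2 has {A,B,D,F}; column 5 has {B,D,E,F} → C.
Cell (r5,c2): row 5 has {B,D,E,F}; column 2 has {A,B,D,F} → C.
Cell (r5,c5): row 5 has {B,C,D,E,F}; column 5 has {B,C,D,E,F} → A.
Cell (r2,c2): row 2 has {A,B,C,D,F}; column 2 has {A,B,C,D,F} → E.

C B D E F A / A E B F C D / E D C A B F / B F A D E C / D C F B A E / F A E C D B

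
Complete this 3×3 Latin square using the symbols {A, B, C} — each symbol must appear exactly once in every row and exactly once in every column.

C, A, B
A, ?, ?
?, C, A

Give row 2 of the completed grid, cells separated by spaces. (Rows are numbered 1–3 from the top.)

A B C

(r2,c2): row 2 has {A}; column 2 has {A,C}, so it must be B.
(r2,c3): row 2 has {A,B}; column 3 has {A,B}, so it must be C.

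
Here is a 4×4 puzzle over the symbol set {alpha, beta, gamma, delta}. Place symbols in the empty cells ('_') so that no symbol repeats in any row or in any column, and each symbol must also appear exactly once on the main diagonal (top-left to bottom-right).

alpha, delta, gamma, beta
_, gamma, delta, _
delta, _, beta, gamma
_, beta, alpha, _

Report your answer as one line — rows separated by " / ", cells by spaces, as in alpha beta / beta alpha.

alpha delta gamma beta / beta gamma delta alpha / delta alpha beta gamma / gamma beta alpha delta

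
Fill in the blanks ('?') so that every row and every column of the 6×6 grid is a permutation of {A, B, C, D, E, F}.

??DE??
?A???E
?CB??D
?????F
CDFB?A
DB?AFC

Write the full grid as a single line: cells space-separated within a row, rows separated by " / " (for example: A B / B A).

A F D E C B / F A C D B E / E C B F A D / B E A C D F / C D F B E A / D B E A F C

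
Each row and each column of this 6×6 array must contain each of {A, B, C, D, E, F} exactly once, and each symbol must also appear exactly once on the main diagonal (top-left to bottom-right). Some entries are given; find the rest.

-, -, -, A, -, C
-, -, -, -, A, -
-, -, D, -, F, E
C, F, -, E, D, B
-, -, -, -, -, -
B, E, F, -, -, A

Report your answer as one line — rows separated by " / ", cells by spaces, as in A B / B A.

F D B A E C / D C E B A F / A B D C F E / C F A E D B / E A C F B D / B E F D C A

(r1,c1) = F
(r3,c1) = A
(r4,c3) = A
(r6,c5) = C
(r5,c5) = B
(r6,c4) = D
(r1,c5) = E
(r2,c2) = C
(r3,c2) = B
(r3,c4) = C
(r5,c4) = F
(r5,c6) = D
(r1,c2) = D
(r1,c3) = B
(r2,c3) = E
(r2,c4) = B
(r2,c6) = F
(r5,c1) = E
(r5,c2) = A
(r5,c3) = C
(r2,c1) = D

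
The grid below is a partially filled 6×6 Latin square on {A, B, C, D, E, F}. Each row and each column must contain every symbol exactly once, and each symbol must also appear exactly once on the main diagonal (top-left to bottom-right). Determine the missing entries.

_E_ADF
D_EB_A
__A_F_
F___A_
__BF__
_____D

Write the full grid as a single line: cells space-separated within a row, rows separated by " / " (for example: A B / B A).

B E C A D F / D F E B C A / E C A D F B / F B D C A E / A D B F E C / C A F E B D

(r1,c3) = C
(r2,c5) = C
(r4,c3) = D
(r5,c5) = E
(r5,c6) = C
(r6,c3) = F
(r6,c5) = B
(r1,c1) = B
(r2,c2) = F
(r4,c4) = C
(r5,c1) = A
(r5,c2) = D
(r6,c4) = E
(r3,c4) = D
(r4,c2) = B
(r4,c6) = E
(r6,c1) = C
(r6,c2) = A
(r3,c1) = E
(r3,c2) = C
(r3,c6) = B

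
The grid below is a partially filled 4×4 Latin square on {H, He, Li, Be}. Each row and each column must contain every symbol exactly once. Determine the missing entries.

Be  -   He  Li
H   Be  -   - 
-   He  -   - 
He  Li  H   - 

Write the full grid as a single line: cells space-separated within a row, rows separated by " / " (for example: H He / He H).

Be H He Li / H Be Li He / Li He Be H / He Li H Be

Cell (r1,c2): row 1 has {He,Li,Be}; column 2 has {He,Li,Be} → H.
Cell (r2,c3): row 2 has {H,Be}; column 3 has {H,He} → Li.
Cell (r2,c4): row 2 has {H,Li,Be}; column 4 has {Li} → He.
Cell (r3,c1): row 3 has {He}; column 1 has {H,He,Be} → Li.
Cell (r3,c3): row 3 has {He,Li}; column 3 has {H,He,Li} → Be.
Cell (r3,c4): row 3 has {He,Li,Be}; column 4 has {He,Li} → H.
Cell (r4,c4): row 4 has {H,He,Li}; column 4 has {H,He,Li} → Be.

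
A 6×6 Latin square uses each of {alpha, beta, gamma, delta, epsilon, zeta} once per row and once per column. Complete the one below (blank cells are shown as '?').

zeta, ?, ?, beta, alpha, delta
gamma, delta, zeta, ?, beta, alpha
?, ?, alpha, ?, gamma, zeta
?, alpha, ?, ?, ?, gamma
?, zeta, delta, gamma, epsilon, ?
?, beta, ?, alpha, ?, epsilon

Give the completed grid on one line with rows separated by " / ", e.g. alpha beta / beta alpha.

(r2,c4) = epsilon
(r3,c2) = epsilon
(r3,c4) = delta
(r4,c4) = zeta
(r4,c5) = delta
(r5,c6) = beta
(r6,c1) = delta
(r6,c3) = gamma
(r6,c5) = zeta
(r1,c2) = gamma
(r1,c3) = epsilon
(r3,c1) = beta
(r4,c1) = epsilon
(r4,c3) = beta
(r5,c1) = alpha

zeta gamma epsilon beta alpha delta / gamma delta zeta epsilon beta alpha / beta epsilon alpha delta gamma zeta / epsilon alpha beta zeta delta gamma / alpha zeta delta gamma epsilon beta / delta beta gamma alpha zeta epsilon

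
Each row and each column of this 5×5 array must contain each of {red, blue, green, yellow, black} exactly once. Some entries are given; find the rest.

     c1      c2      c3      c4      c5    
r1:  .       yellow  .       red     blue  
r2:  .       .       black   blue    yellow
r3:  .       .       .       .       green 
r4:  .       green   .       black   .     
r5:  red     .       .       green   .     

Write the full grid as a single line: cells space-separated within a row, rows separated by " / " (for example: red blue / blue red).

black yellow green red blue / green red black blue yellow / blue black red yellow green / yellow green blue black red / red blue yellow green black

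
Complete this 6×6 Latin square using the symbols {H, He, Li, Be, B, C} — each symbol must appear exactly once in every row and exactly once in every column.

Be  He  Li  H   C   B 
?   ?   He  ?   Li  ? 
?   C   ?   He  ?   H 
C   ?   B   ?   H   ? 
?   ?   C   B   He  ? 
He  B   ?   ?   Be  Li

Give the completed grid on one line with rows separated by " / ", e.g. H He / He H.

(r3,c3) = Be
(r3,c5) = B
(r5,c6) = Be
(r6,c3) = H
(r6,c4) = C
(r2,c4) = Be
(r2,c6) = C
(r3,c1) = Li
(r4,c4) = Li
(r4,c6) = He
(r5,c1) = H
(r5,c2) = Li
(r2,c1) = B
(r2,c2) = H
(r4,c2) = Be

Be He Li H C B / B H He Be Li C / Li C Be He B H / C Be B Li H He / H Li C B He Be / He B H C Be Li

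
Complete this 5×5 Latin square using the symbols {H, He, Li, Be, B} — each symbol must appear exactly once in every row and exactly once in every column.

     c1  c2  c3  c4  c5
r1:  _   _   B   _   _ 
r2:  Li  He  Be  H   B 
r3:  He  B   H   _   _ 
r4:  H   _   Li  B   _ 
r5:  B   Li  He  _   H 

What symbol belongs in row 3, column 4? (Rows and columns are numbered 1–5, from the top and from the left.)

Li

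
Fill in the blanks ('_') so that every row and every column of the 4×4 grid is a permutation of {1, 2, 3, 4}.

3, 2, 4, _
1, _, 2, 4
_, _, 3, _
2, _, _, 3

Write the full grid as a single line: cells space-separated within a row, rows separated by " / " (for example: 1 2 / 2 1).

3 2 4 1 / 1 3 2 4 / 4 1 3 2 / 2 4 1 3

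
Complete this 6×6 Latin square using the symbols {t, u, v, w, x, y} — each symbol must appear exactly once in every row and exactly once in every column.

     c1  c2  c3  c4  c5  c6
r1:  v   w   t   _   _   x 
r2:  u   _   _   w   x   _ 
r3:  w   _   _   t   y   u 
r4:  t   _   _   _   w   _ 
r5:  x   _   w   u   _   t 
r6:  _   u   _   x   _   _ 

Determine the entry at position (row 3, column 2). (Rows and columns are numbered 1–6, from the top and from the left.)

v

Cell (r1,c4): row 1 has {t,v,w,x}; column 4 has {t,u,w,x} → y.
Cell (r1,c5): row 1 has {t,v,w,x,y}; column 5 has {w,x,y} → u.
Cell (r4,c4): row 4 has {t,w}; column 4 has {t,u,w,x,y} → v.
Cell (r4,c6): row 4 has {t,v,w}; column 6 has {t,u,x} → y.
Cell (r5,c5): row 5 has {t,u,w,x}; column 5 has {u,w,x,y} → v.
Cell (r6,c1): row 6 has {u,x}; column 1 has {t,u,v,w,x} → y.
Cell (r6,c3): row 6 has {u,x,y}; column 3 has {t,w} → v.
Cell (r6,c5): row 6 has {u,v,x,y}; column 5 has {u,v,w,x,y} → t.
Cell (r6,c6): row 6 has {t,u,v,x,y}; column 6 has {t,u,x,y} → w.
Cell (r2,c3): row 2 has {u,w,x}; column 3 has {t,v,w} → y.
Cell (r2,c6): row 2 has {u,w,x,y}; column 6 has {t,u,w,x,y} → v.
Cell (r3,c3): row 3 has {t,u,w,y}; column 3 has {t,v,w,y} → x.
Cell (r4,c2): row 4 has {t,v,w,y}; column 2 has {u,w} → x.
Cell (r4,c3): row 4 has {t,v,w,x,y}; column 3 has {t,v,w,x,y} → u.
Cell (r5,c2): row 5 has {t,u,v,w,x}; column 2 has {u,w,x} → y.
Cell (r2,c2): row 2 has {u,v,w,x,y}; column 2 has {u,w,x,y} → t.
Cell (r3,c2): row 3 has {t,u,w,x,y}; column 2 has {t,u,w,x,y} → v.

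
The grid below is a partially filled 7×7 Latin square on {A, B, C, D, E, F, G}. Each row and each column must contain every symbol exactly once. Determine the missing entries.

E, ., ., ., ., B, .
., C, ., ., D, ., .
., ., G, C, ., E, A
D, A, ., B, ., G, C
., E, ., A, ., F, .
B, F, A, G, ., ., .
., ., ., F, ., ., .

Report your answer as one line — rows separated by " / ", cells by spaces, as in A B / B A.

E G C D A B F / G C F E D A B / F D G C B E A / D A E B F G C / C E B A G F D / B F A G C D E / A B D F E C G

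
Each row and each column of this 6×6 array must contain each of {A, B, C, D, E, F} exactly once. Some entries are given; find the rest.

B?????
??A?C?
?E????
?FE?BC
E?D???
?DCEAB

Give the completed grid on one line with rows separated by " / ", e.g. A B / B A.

B A F C E D / D B A F C E / C E B A D F / A F E D B C / E C D B F A / F D C E A B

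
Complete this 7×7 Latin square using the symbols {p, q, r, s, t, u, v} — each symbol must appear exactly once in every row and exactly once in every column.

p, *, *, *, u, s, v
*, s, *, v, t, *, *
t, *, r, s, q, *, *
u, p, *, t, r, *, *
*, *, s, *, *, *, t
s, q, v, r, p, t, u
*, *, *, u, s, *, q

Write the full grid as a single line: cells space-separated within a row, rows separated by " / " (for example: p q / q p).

p r t q u s v / q s u v t p r / t v r s q u p / u p q t r v s / r u s p v q t / s q v r p t u / v t p u s r q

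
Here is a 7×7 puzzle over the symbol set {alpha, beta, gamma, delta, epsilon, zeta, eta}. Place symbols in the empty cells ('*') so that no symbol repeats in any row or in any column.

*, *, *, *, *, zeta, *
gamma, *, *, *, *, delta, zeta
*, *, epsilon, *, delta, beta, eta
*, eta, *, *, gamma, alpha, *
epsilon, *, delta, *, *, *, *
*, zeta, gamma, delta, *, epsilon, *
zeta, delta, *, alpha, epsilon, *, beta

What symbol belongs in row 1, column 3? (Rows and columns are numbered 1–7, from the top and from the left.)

(r3,c1) = alpha
(r3,c2) = gamma
(r3,c4) = zeta
(r6,c7) = alpha
(r7,c3) = eta
(r7,c6) = gamma
(r5,c6) = eta
(r5,c7) = gamma
(r5,c4) = beta
(r4,c4) = epsilon
(r4,c7) = delta
(r5,c2) = alpha
(r5,c5) = zeta
(r1,c7) = epsilon
(r2,c4) = eta
(r4,c1) = beta
(r4,c3) = zeta
(r6,c1) = eta
(r6,c5) = beta
(r1,c1) = delta
(r1,c2) = beta
(r1,c3) = alpha

alpha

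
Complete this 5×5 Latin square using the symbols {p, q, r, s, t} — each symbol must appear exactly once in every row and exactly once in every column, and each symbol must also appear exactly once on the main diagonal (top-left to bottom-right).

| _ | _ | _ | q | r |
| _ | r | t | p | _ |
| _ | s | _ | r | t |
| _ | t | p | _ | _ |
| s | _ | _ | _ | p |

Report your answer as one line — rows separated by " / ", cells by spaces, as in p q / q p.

t p s q r / q r t p s / p s q r t / r t p s q / s q r t p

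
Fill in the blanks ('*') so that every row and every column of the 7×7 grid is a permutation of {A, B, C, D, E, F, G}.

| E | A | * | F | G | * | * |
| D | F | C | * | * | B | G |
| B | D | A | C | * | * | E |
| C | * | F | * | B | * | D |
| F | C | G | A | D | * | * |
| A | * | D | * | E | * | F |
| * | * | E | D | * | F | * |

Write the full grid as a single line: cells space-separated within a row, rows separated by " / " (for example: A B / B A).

E A B F G D C / D F C E A B G / B D A C F G E / C E F G B A D / F C G A D E B / A G D B E C F / G B E D C F A

row 1 has {A,E,F,G}; column 3 has {A,C,D,E,F,G} — only B is left for (r1,c3).
row 1 has {A,B,E,F,G}; column 7 has {D,E,F,G} — only C is left for (r1,c7).
row 2 has {B,C,D,F,G}; column 4 has {A,C,D,F} — only E is left for (r2,c4).
row 2 has {B,C,D,E,F,G}; column 5 has {B,D,E,G} — only A is left for (r2,c5).
row 3 has {A,B,C,D,E}; column 5 has {A,B,D,E,G} — only F is left for (r3,c5).
row 3 has {A,B,C,D,E,F}; column 6 has {B,F} — only G is left for (r3,c6).
row 4 has {B,C,D,F}; column 4 has {A,C,D,E,F} — only G is left for (r4,c4).
row 5 has {A,C,D,F,G}; column 6 has {B,F,G} — only E is left for (r5,c6).
row 5 has {A,C,D,E,F,G}; column 7 has {C,D,E,F,G} — only B is left for (r5,c7).
row 6 has {A,D,E,F}; column 4 has {A,C,D,E,F,G} — only B is left for (r6,c4).
row 6 has {A,B,D,E,F}; column 6 has {B,E,F,G} — only C is left for (r6,c6).
row 7 has {D,E,F}; column 1 has {A,B,C,D,E,F} — only G is left for (r7,c1).
row 7 has {D,E,F,G}; column 2 has {A,C,D,F} — only B is left for (r7,c2).
row 7 has {B,D,E,F,G}; column 5 has {A,B,D,E,F,G} — only C is left for (r7,c5).
row 7 has {B,C,D,E,F,G}; column 7 has {B,C,D,E,F,G} — only A is left for (r7,c7).
row 1 has {A,B,C,E,F,G}; column 6 has {B,C,E,F,G} — only D is left for (r1,c6).
row 4 has {B,C,D,F,G}; column 2 has {A,B,C,D,F} — only E is left for (r4,c2).
row 4 has {B,C,D,E,F,G}; column 6 has {B,C,D,E,F,G} — only A is left for (r4,c6).
row 6 has {A,B,C,D,E,F}; column 2 has {A,B,C,D,E,F} — only G is left for (r6,c2).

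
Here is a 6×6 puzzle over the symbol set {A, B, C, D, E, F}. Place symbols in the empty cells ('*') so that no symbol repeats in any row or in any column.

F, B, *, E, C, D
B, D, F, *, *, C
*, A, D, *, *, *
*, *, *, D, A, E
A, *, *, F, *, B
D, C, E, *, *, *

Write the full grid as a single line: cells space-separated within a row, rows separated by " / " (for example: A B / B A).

F B A E C D / B D F A E C / E A D C B F / C F B D A E / A E C F D B / D C E B F A

At row 1, column 3: row 1 has {B,C,D,E,F}; column 3 has {D,E,F}; that leaves A.
At row 2, column 4: row 2 has {B,C,D,F}; column 4 has {D,E,F}; that leaves A.
At row 2, column 5: row 2 has {A,B,C,D,F}; column 5 has {A,C}; that leaves E.
At row 3, column 6: row 3 has {A,D}; column 6 has {B,C,D,E}; that leaves F.
At row 4, column 1: row 4 has {A,D,E}; column 1 has {A,B,D,F}; that leaves C.
At row 4, column 2: row 4 has {A,C,D,E}; column 2 has {A,B,C,D}; that leaves F.
At row 4, column 3: row 4 has {A,C,D,E,F}; column 3 has {A,D,E,F}; that leaves B.
At row 5, column 2: row 5 has {A,B,F}; column 2 has {A,B,C,D,F}; that leaves E.
At row 5, column 3: row 5 has {A,B,E,F}; column 3 has {A,B,D,E,F}; that leaves C.
At row 5, column 5: row 5 has {A,B,C,E,F}; column 5 has {A,C,E}; that leaves D.
At row 6, column 4: row 6 has {C,D,E}; column 4 has {A,D,E,F}; that leaves B.
At row 6, column 5: row 6 has {B,C,D,E}; column 5 has {A,C,D,E}; that leaves F.
At row 6, column 6: row 6 has {B,C,D,E,F}; column 6 has {B,C,D,E,F}; that leaves A.
At row 3, column 1: row 3 has {A,D,F}; column 1 has {A,B,C,D,F}; that leaves E.
At row 3, column 4: row 3 has {A,D,E,F}; column 4 has {A,B,D,E,F}; that leaves C.
At row 3, column 5: row 3 has {A,C,D,E,F}; column 5 has {A,C,D,E,F}; that leaves B.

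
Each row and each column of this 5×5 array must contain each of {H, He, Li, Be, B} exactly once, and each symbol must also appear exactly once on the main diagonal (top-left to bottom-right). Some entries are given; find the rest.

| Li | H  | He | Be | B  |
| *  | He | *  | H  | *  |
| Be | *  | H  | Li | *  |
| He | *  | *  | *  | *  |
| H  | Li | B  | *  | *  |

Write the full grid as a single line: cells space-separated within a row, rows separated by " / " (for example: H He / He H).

(r2,c1): row 2 has {H,He}; column 1 has {H,He,Li,Be}, so it must be B.
(r3,c2): row 3 has {H,Li,Be}; column 2 has {H,He,Li}, so it must be B.
(r3,c5): row 3 has {H,Li,Be,B}; column 5 has {B}, so it must be He.
(r4,c2): row 4 has {He}; column 2 has {H,He,Li,B}, so it must be Be.
(r4,c3): row 4 has {He,Be}; column 3 has {H,He,B}, so it must be Li.
(r4,c4): row 4 has {He,Li,Be}; column 4 has {H,Li,Be}; the diagonal has {H,He,Li}, so it must be B.
(r4,c5): row 4 has {He,Li,Be,B}; column 5 has {He,B}, so it must be H.
(r5,c4): row 5 has {H,Li,B}; column 4 has {H,Li,Be,B}, so it must be He.
(r5,c5): row 5 has {H,He,Li,B}; column 5 has {H,He,B}; the diagonal has {H,He,Li,B}, so it must be Be.
(r2,c3): row 2 has {H,He,B}; column 3 has {H,He,Li,B}, so it must be Be.
(r2,c5): row 2 has {H,He,Be,B}; column 5 has {H,He,Be,B}, so it must be Li.

Li H He Be B / B He Be H Li / Be B H Li He / He Be Li B H / H Li B He Be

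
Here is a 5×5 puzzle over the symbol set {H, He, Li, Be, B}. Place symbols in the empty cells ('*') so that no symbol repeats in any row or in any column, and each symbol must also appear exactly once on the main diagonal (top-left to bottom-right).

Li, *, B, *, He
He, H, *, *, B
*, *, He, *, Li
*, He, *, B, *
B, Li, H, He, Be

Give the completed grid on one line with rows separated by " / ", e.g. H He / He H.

Li Be B H He / He H Be Li B / H B He Be Li / Be He Li B H / B Li H He Be

(r1,c2) = Be
(r1,c4) = H
(r3,c2) = B
(r3,c4) = Be
(r4,c5) = H
(r2,c4) = Li
(r3,c1) = H
(r4,c1) = Be
(r4,c3) = Li
(r2,c3) = Be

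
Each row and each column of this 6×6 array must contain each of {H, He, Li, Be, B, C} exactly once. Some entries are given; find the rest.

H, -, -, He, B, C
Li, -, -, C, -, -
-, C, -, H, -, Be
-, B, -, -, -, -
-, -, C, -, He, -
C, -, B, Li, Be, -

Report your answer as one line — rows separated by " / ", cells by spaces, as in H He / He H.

H Be Li He B C / Li He Be C H B / B C He H Li Be / He B H Be C Li / Be Li C B He H / C H B Li Be He

At row 2, column 5: row 2 has {Li,C}; column 5 has {He,Be,B}; that leaves H.
At row 3, column 5: row 3 has {H,Be,C}; column 5 has {H,He,Be,B}; that leaves Li.
At row 4, column 4: row 4 has {B}; column 4 has {H,He,Li,C}; that leaves Be.
At row 4, column 5: row 4 has {Be,B}; column 5 has {H,He,Li,Be,B}; that leaves C.
At row 5, column 4: row 5 has {He,C}; column 4 has {H,He,Li,Be,C}; that leaves B.
At row 3, column 3: row 3 has {H,Li,Be,C}; column 3 has {B,C}; that leaves He.
At row 4, column 1: row 4 has {Be,B,C}; column 1 has {H,Li,C}; that leaves He.
At row 5, column 1: row 5 has {He,B,C}; column 1 has {H,He,Li,C}; that leaves Be.
At row 2, column 3: row 2 has {H,Li,C}; column 3 has {He,B,C}; that leaves Be.
At row 3, column 1: row 3 has {H,He,Li,Be,C}; column 1 has {H,He,Li,Be,C}; that leaves B.
At row 1, column 3: row 1 has {H,He,B,C}; column 3 has {He,Be,B,C}; that leaves Li.
At row 2, column 2: row 2 has {H,Li,Be,C}; column 2 has {B,C}; that leaves He.
At row 2, column 6: row 2 has {H,He,Li,Be,C}; column 6 has {Be,C}; that leaves B.
At row 4, column 3: row 4 has {He,Be,B,C}; column 3 has {He,Li,Be,B,C}; that leaves H.
At row 4, column 6: row 4 has {H,He,Be,B,C}; column 6 has {Be,B,C}; that leaves Li.
At row 5, column 6: row 5 has {He,Be,B,C}; column 6 has {Li,Be,B,C}; that leaves H.
At row 6, column 2: row 6 has {Li,Be,B,C}; column 2 has {He,B,C}; that leaves H.
At row 6, column 6: row 6 has {H,Li,Be,B,C}; column 6 has {H,Li,Be,B,C}; that leaves He.
At row 1, column 2: row 1 has {H,He,Li,B,C}; column 2 has {H,He,B,C}; that leaves Be.
At row 5, column 2: row 5 has {H,He,Be,B,C}; column 2 has {H,He,Be,B,C}; that leaves Li.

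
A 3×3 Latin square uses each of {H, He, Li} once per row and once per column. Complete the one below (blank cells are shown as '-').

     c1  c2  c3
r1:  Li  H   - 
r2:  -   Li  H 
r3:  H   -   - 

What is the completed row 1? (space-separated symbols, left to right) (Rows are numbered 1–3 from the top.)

Li H He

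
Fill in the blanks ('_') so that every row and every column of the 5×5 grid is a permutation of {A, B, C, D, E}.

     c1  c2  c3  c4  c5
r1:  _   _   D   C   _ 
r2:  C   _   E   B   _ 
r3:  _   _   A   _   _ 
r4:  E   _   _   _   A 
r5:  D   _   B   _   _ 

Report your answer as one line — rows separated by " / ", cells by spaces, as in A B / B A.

(r2,c5) = D
(r3,c1) = B
(r4,c3) = C
(r4,c4) = D
(r1,c1) = A
(r2,c2) = A
(r3,c4) = E
(r3,c5) = C
(r4,c2) = B
(r5,c4) = A
(r5,c5) = E
(r1,c2) = E
(r1,c5) = B
(r3,c2) = D
(r5,c2) = C

A E D C B / C A E B D / B D A E C / E B C D A / D C B A E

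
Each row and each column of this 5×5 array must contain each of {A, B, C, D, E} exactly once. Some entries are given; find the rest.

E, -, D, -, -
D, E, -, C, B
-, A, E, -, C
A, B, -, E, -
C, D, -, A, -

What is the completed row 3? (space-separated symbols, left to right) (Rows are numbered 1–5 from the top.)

B A E D C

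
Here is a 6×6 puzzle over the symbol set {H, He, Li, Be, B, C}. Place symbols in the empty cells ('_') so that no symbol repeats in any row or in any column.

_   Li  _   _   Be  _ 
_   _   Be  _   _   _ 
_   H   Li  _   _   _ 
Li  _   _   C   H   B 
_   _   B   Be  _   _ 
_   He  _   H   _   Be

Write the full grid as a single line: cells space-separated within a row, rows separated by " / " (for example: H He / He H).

C Li H B Be He / He B Be Li C H / Be H Li He B C / Li Be He C H B / H C B Be He Li / B He C H Li Be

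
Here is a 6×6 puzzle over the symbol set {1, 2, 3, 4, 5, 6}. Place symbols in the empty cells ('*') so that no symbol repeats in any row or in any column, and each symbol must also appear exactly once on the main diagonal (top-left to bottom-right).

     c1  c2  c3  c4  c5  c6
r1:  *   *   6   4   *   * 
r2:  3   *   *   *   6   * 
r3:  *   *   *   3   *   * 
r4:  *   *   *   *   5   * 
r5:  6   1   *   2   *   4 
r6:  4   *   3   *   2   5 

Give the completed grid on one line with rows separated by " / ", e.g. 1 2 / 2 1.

row 5 has {1,2,4,6}; column 3 has {3,6} — only 5 is left for (r5,c3).
row 5 has {1,2,4,5,6}; column 5 has {2,5,6}; the diagonal has {5} — only 3 is left for (r5,c5).
row 6 has {2,3,4,5}; column 2 has {1} — only 6 is left for (r6,c2).
row 6 has {2,3,4,5,6}; column 4 has {2,3,4} — only 1 is left for (r6,c4).
row 1 has {4,6}; column 5 has {2,3,5,6} — only 1 is left for (r1,c5).
row 2 has {3,6}; column 4 has {1,2,3,4} — only 5 is left for (r2,c4).
row 3 has {3}; column 5 has {1,2,3,5,6} — only 4 is left for (r3,c5).
row 4 has {5}; column 4 has {1,2,3,4,5}; the diagonal has {3,5} — only 6 is left for (r4,c4).
row 1 has {1,4,6}; column 1 has {3,4,6}; the diagonal has {3,5,6} — only 2 is left for (r1,c1).
row 1 has {1,2,4,6}; column 6 has {4,5} — only 3 is left for (r1,c6).
row 2 has {3,5,6}; column 2 has {1,6}; the diagonal has {2,3,5,6} — only 4 is left for (r2,c2).
row 3 has {3,4}; column 3 has {3,5,6}; the diagonal has {2,3,4,5,6} — only 1 is left for (r3,c3).
row 4 has {5,6}; column 1 has {2,3,4,6} — only 1 is left for (r4,c1).
row 4 has {1,5,6}; column 6 has {3,4,5} — only 2 is left for (r4,c6).
row 1 has {1,2,3,4,6}; column 2 has {1,4,6} — only 5 is left for (r1,c2).
row 2 has {3,4,5,6}; column 3 has {1,3,5,6} — only 2 is left for (r2,c3).
row 2 has {2,3,4,5,6}; column 6 has {2,3,4,5} — only 1 is left for (r2,c6).
row 3 has {1,3,4}; column 1 has {1,2,3,4,6} — only 5 is left for (r3,c1).
row 3 has {1,3,4,5}; column 2 has {1,4,5,6} — only 2 is left for (r3,c2).
row 3 has {1,2,3,4,5}; column 6 has {1,2,3,4,5} — only 6 is left for (r3,c6).
row 4 has {1,2,5,6}; column 2 has {1,2,4,5,6} — only 3 is left for (r4,c2).
row 4 has {1,2,3,5,6}; column 3 has {1,2,3,5,6} — only 4 is left for (r4,c3).

2 5 6 4 1 3 / 3 4 2 5 6 1 / 5 2 1 3 4 6 / 1 3 4 6 5 2 / 6 1 5 2 3 4 / 4 6 3 1 2 5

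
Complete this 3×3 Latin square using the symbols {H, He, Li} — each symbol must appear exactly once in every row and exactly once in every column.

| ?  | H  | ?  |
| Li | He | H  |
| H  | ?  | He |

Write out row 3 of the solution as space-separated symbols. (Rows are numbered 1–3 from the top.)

H Li He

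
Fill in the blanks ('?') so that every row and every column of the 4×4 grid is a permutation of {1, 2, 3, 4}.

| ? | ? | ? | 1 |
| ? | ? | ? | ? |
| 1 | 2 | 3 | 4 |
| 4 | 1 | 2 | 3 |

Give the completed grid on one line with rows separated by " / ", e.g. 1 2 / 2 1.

2 3 4 1 / 3 4 1 2 / 1 2 3 4 / 4 1 2 3

(r1,c3) = 4
(r2,c3) = 1
(r2,c4) = 2
(r1,c2) = 3
(r2,c1) = 3
(r2,c2) = 4
(r1,c1) = 2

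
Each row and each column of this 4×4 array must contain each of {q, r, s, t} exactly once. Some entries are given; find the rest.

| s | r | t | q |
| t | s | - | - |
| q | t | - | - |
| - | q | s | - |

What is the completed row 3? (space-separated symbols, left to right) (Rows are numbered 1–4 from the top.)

q t r s

At row 2, column 4: row 2 has {s,t}; column 4 has {q}; that leaves r.
At row 3, column 3: row 3 has {q,t}; column 3 has {s,t}; that leaves r.
At row 3, column 4: row 3 has {q,r,t}; column 4 has {q,r}; that leaves s.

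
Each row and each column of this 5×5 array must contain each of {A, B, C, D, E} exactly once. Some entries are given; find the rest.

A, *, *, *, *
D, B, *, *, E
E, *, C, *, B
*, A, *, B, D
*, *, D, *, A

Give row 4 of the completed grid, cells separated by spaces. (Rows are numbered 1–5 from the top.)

Cell (r1,c5): row 1 has {A}; column 5 has {A,B,D,E} → C.
Cell (r2,c3): row 2 has {B,D,E}; column 3 has {C,D} → A.
Cell (r2,c4): row 2 has {A,B,D,E}; column 4 has {B} → C.
Cell (r3,c2): row 3 has {B,C,E}; column 2 has {A,B} → D.
Cell (r3,c4): row 3 has {B,C,D,E}; column 4 has {B,C} → A.
Cell (r4,c1): row 4 has {A,B,D}; column 1 has {A,D,E} → C.
Cell (r4,c3): row 4 has {A,B,C,D}; column 3 has {A,C,D} → E.

C A E B D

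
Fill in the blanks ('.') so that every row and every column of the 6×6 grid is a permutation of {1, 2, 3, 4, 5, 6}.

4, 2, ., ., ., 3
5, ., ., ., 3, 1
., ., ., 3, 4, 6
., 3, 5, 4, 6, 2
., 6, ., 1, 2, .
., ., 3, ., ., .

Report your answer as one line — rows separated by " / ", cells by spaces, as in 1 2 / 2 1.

4 2 6 5 1 3 / 5 4 2 6 3 1 / 2 5 1 3 4 6 / 1 3 5 4 6 2 / 3 6 4 1 2 5 / 6 1 3 2 5 4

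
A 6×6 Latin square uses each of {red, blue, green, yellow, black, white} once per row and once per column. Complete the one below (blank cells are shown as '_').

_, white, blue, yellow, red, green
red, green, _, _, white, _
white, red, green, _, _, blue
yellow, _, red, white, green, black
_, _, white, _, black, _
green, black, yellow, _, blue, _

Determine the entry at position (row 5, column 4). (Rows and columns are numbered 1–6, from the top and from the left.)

Cell (r1,c1): row 1 has {red,blue,green,yellow,white}; column 1 has {red,green,yellow,white} → black.
Cell (r2,c3): row 2 has {red,green,white}; column 3 has {red,blue,green,yellow,white} → black.
Cell (r2,c4): row 2 has {red,green,black,white}; column 4 has {yellow,white} → blue.
Cell (r2,c6): row 2 has {red,blue,green,black,white}; column 6 has {blue,green,black} → yellow.
Cell (r3,c4): row 3 has {red,blue,green,white}; column 4 has {blue,yellow,white} → black.
Cell (r3,c5): row 3 has {red,blue,green,black,white}; column 5 has {red,blue,green,black,white} → yellow.
Cell (r4,c2): row 4 has {red,green,yellow,black,white}; column 2 has {red,green,black,white} → blue.
Cell (r5,c1): row 5 has {black,white}; column 1 has {red,green,yellow,black,white} → blue.
Cell (r5,c2): row 5 has {blue,black,white}; column 2 has {red,blue,green,black,white} → yellow.
Cell (r5,c6): row 5 has {blue,yellow,black,white}; column 6 has {blue,green,yellow,black} → red.
Cell (r6,c4): row 6 has {blue,green,yellow,black}; column 4 has {blue,yellow,black,white} → red.
Cell (r6,c6): row 6 has {red,blue,green,yellow,black}; column 6 has {red,blue,green,yellow,black} → white.
Cell (r5,c4): row 5 has {red,blue,yellow,black,white}; column 4 has {red,blue,yellow,black,white} → green.

green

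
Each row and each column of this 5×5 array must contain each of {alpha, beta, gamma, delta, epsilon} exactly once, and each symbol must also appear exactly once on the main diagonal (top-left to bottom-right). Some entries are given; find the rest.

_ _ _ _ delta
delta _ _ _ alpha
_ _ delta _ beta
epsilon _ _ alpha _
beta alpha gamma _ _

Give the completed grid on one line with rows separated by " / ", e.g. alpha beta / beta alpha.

(r1,c1) = gamma
(r3,c1) = alpha
(r4,c3) = beta
(r4,c5) = gamma
(r5,c5) = epsilon
(r2,c2) = beta
(r2,c3) = epsilon
(r2,c4) = gamma
(r3,c4) = epsilon
(r4,c2) = delta
(r5,c4) = delta
(r1,c2) = epsilon
(r1,c3) = alpha
(r1,c4) = beta
(r3,c2) = gamma

gamma epsilon alpha beta delta / delta beta epsilon gamma alpha / alpha gamma delta epsilon beta / epsilon delta beta alpha gamma / beta alpha gamma delta epsilon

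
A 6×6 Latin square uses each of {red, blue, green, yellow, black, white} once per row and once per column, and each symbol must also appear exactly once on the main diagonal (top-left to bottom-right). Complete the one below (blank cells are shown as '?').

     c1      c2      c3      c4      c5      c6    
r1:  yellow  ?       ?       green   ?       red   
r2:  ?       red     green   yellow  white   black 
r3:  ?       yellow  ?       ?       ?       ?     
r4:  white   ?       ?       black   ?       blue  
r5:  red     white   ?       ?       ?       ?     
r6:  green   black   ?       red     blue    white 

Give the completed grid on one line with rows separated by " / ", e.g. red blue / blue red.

(r1,c2): row 1 has {red,green,yellow}; column 2 has {red,yellow,black,white}, so it must be blue.
(r1,c5): row 1 has {red,blue,green,yellow}; column 5 has {blue,white}, so it must be black.
(r2,c1): row 2 has {red,green,yellow,black,white}; column 1 has {red,green,yellow,white}, so it must be blue.
(r3,c1): row 3 has {yellow}; column 1 has {red,blue,green,yellow,white}, so it must be black.
(r3,c3): row 3 has {yellow,black}; column 3 has {green}; the diagonal has {red,yellow,black,white}, so it must be blue.
(r3,c4): row 3 has {blue,yellow,black}; column 4 has {red,green,yellow,black}, so it must be white.
(r3,c6): row 3 has {blue,yellow,black,white}; column 6 has {red,blue,black,white}, so it must be green.
(r4,c2): row 4 has {blue,black,white}; column 2 has {red,blue,yellow,black,white}, so it must be green.
(r5,c4): row 5 has {red,white}; column 4 has {red,green,yellow,black,white}, so it must be blue.
(r5,c5): row 5 has {red,blue,white}; column 5 has {blue,black,white}; the diagonal has {red,blue,yellow,black,white}, so it must be green.
(r5,c6): row 5 has {red,blue,green,white}; column 6 has {red,blue,green,black,white}, so it must be yellow.
(r6,c3): row 6 has {red,blue,green,black,white}; column 3 has {blue,green}, so it must be yellow.
(r1,c3): row 1 has {red,blue,green,yellow,black}; column 3 has {blue,green,yellow}, so it must be white.
(r3,c5): row 3 has {blue,green,yellow,black,white}; column 5 has {blue,green,black,white}, so it must be red.
(r4,c3): row 4 has {blue,green,black,white}; column 3 has {blue,green,yellow,white}, so it must be red.
(r4,c5): row 4 has {red,blue,green,black,white}; column 5 has {red,blue,green,black,white}, so it must be yellow.
(r5,c3): row 5 has {red,blue,green,yellow,white}; column 3 has {red,blue,green,yellow,white}, so it must be black.

yellow blue white green black red / blue red green yellow white black / black yellow blue white red green / white green red black yellow blue / red white black blue green yellow / green black yellow red blue white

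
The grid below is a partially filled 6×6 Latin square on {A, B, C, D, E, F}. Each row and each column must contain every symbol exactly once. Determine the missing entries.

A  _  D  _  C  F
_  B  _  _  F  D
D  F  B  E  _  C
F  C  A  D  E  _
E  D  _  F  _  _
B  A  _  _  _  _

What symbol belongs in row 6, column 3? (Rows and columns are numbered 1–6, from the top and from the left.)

F

(r1,c2) = E
(r1,c4) = B
(r2,c1) = C
(r2,c3) = E
(r2,c4) = A
(r3,c5) = A
(r4,c6) = B
(r5,c3) = C
(r5,c5) = B
(r5,c6) = A
(r6,c3) = F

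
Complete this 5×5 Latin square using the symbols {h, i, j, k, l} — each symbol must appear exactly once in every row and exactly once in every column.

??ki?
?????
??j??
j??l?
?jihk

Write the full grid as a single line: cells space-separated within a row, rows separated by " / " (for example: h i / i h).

h l k i j / k i l j h / i h j k l / j k h l i / l j i h k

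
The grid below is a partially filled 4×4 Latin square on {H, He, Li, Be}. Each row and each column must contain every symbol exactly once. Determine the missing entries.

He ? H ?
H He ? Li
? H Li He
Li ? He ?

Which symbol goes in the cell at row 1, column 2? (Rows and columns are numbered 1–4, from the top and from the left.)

Li

(r1,c4) = Be
(r2,c3) = Be
(r3,c1) = Be
(r4,c2) = Be
(r4,c4) = H
(r1,c2) = Li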